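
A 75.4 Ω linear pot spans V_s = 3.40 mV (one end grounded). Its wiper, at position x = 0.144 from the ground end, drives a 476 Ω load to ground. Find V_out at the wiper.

V_out ≈ 0.480 mV

Lower segment x·R_p = 10.86 Ω; upper segment (1−x)·R_p = 64.54 Ω.
(x·R_p) ‖ R_L = 10.62 Ω.
V_out = 3.40 × 10.62/(64.54 + 10.62) = 0.4802 mV.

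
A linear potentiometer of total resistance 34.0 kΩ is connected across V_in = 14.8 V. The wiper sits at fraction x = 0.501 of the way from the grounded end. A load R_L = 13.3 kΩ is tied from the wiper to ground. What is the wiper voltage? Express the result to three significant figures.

V_out ≈ 4.52 V

Split the track: R_lower = x·R_p = 17.03 kΩ, R_upper = (1−x)·R_p = 16.97 kΩ.
R_L loads the lower segment: effective lower R = 7.469 kΩ.
V_out = 14.8 × 7.469/(16.97 + 7.469) = 4.524 V.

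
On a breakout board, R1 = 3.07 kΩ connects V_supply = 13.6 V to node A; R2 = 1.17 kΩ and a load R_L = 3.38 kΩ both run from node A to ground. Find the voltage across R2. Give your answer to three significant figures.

The load sits in parallel with R2, giving an effective lower resistance R2' = R2·R_L/(R2+R_L) = 0.8691 kΩ.
Voltage divider with the loaded lower leg: V_out = 13.6 × 0.8691/(3.07 + 0.8691) = 13.6 × 0.2206 = 3.001 V.
(Unloaded it would be 3.75 V; the load pulls it down.)

V_out ≈ 3.00 V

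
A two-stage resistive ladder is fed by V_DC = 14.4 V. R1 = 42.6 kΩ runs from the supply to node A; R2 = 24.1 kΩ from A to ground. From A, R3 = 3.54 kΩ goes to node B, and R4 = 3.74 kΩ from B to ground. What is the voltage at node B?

The second stage (R3 + R4 = 7.280 kΩ) loads node A in parallel with R2.
Effective lower resistance at A: R2 ‖ 7.280 = 5.591 kΩ.
V_A = 14.4 × 5.591/(42.6 + 5.591) = 1.671 V.
V_B = V_A × 0.5137 = 0.8583 V.

V_B ≈ 0.858 V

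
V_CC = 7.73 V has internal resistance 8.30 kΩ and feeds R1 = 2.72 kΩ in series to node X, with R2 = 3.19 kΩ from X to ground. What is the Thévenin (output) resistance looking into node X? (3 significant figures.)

R1' = 8.30 + 2.72 = 11.02 kΩ (source resistance + R1).
With V_CC suppressed (replaced by a short), R_th = R1' ‖ R2 = (11.02 × 3.19)/(11.02 + 3.19) = 2.474 kΩ.

R_th ≈ 2.47 kΩ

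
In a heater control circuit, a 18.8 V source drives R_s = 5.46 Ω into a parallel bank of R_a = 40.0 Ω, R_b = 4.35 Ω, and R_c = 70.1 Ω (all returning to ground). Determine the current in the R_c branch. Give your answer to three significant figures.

I ≈ 0.109 A

Equivalent of the parallel group: R_p = 3.715 Ω.
V_A = 18.8 × 3.715/9.175 = 7.613 V.
I(R_c) = V_A / R_c = 7.613/70.1 = 0.1086 A.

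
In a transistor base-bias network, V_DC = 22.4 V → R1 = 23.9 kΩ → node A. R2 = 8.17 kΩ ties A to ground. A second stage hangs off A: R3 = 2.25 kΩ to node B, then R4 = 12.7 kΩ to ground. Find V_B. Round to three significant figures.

Node A sees R2 in parallel with the series input of stage 2, R3 + R4 = 14.95 kΩ.
Effective lower resistance at A: R2 ‖ 14.95 = 5.283 kΩ.
First divider: V_A = V_DC · 5.283/(23.9 + 5.283) = 4.055 V.
Then the unloaded second divider: V_B = V_A × R4/(R3+R4) = 4.055 × 0.8495 = 3.445 V.

V_B ≈ 3.44 V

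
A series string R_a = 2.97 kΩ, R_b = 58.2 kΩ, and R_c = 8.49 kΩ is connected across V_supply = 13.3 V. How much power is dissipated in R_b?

Series current I = V_supply/ΣR = 13.3/69.66 = 0.1909 mA.
P = I²R = 0.03645 × 58.2 = 2.122 mW.

P ≈ 2.12 mW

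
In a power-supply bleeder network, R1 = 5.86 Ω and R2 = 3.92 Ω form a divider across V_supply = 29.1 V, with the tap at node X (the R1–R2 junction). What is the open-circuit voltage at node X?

V_th ≈ 11.7 V

With X open, the divider is unloaded: V_th = 29.1 × 3.92/9.780 = 11.66 V.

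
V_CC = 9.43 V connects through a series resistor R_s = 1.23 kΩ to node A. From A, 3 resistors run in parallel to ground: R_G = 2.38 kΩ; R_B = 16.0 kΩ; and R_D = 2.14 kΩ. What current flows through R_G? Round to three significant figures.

Equivalent of the parallel group: R_p = 1.053 kΩ.
V_A = 9.43 × 1.053/2.283 = 4.349 V.
Branch current I = V_A/R_G = 4.349/2.38 = 1.827 mA.

I ≈ 1.83 mA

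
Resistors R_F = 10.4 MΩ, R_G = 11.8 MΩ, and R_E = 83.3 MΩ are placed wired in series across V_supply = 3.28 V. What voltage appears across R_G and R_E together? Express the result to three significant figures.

Total series resistance ΣR = 10.4 + 11.8 + 83.3 = 105.5 MΩ.
R_{R_G..R_E} = 11.8 + 83.3 = 95.10 MΩ.
V = V_supply · R/ΣR = 3.28 × 0.9014 = 2.957 V.

V ≈ 2.96 V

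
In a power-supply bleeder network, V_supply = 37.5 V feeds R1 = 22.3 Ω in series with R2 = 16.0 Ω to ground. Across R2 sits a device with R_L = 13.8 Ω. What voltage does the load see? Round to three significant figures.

The load sits in parallel with R2, giving an effective lower resistance R2' = R2·R_L/(R2+R_L) = 7.409 Ω.
Now apply the divider: V_out = 37.5 × 0.2494 = 9.352 V.
(Unloaded it would be 15.7 V; the load pulls it down.)

V_out ≈ 9.35 V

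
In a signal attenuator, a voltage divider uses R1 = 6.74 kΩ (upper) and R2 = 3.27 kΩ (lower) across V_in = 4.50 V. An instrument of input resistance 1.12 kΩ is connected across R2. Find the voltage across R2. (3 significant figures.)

V_out ≈ 0.496 V

R2 ‖ R_L = (3.27 × 1.12)/(3.27 + 1.12) = 0.8343 kΩ.
Then V_out = V_in · R2'/(R1 + R2') = 4.50 × 0.8343/7.574 = 0.4956 V.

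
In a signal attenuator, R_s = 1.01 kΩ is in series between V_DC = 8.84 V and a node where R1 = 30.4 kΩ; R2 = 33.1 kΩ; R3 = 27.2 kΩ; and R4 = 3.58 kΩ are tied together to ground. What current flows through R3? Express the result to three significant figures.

Combine the parallel branches: R_p = (1/30.4 + 1/33.1 + 1/27.2 + 1/3.58)⁻¹ = 2.637 kΩ.
V_A = 8.84 × 2.637/3.647 = 6.392 V.
I(R3) = V_A / R3 = 6.392/27.2 = 0.2350 mA.

I ≈ 0.235 mA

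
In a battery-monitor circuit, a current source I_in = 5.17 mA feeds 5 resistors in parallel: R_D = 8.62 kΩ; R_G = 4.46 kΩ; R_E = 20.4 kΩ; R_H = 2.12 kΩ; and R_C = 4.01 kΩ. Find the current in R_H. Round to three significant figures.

I ≈ 2.20 mA

ΣG = 1/8.62 + 1/4.46 + 1/20.4 + 1/2.12 + 1/4.01 = 1.110.
R_H takes the fraction G_k/ΣG = 0.4717/1.110 = 0.4248, so I = 5.17 × 0.4248 = 2.196 mA.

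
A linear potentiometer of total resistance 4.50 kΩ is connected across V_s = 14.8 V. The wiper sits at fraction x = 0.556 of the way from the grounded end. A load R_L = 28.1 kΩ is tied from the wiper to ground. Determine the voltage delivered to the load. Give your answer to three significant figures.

The pot divides into 1.998 kΩ above the wiper and 2.502 kΩ below.
Lower segment in parallel with the load: 2.502 ‖ 28.1 = 2.297 kΩ.
Loaded-divider output: V_out = 14.8 × 0.5349 = 7.916 V.
(Unloaded: V_out = x·V_s = 8.23 V.)

V_out ≈ 7.92 V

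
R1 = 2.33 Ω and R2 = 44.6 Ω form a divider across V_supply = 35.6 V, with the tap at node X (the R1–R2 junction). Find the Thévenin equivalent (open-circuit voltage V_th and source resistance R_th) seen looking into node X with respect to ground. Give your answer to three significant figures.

V_th is the unloaded tap voltage: V_supply · R2/(R1+R2) = 35.6 × 0.9504 = 33.83 V.
Zeroing V_supply shorts the top of R1 to ground, so R_th = R1 ‖ R2 = 2.214 Ω.

V_th ≈ 33.8 V, R_th ≈ 2.21 Ω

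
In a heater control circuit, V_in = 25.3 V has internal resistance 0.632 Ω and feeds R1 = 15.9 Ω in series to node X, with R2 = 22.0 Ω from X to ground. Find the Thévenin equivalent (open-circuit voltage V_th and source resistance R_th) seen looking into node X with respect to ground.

R1' = 0.632 + 15.9 = 16.53 Ω (source resistance + R1).
V_th is the unloaded tap voltage: V_in · R2/(R1'+R2) = 25.3 × 0.5710 = 14.45 V.
Looking into X with the source shorted: R_th = R1'·R2/(R1'+R2) = 16.53 × 22.0/38.53 = 9.439 Ω.

V_th ≈ 14.4 V, R_th ≈ 9.44 Ω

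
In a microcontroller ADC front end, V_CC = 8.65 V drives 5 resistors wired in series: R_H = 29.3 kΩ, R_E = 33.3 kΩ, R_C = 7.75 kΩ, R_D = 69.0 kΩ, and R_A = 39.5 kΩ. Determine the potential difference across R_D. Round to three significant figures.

V ≈ 3.34 V

Total series resistance ΣR = 29.3 + 33.3 + 7.75 + 69.0 + 39.5 = 178.8 kΩ.
Voltage divider: V = V_CC · (69.00 / 178.8) = 8.65 × 0.3858 = 3.337 V.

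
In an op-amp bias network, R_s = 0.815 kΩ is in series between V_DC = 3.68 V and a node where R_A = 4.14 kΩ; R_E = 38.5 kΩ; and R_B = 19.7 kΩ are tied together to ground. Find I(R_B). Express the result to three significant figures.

Equivalent of the parallel group: R_p = 3.142 kΩ.
V_A by voltage divider: V_A = 3.68 × 3.142/(0.815 + 3.142) = 2.922 V.
I(R_B) = V_A / R_B = 2.922/19.7 = 0.1483 mA.

I ≈ 0.148 mA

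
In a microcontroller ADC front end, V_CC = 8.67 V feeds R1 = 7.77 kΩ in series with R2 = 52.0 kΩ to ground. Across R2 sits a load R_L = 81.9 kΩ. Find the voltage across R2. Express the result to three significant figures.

First combine the lower leg with the load: R2 ‖ R_L = 31.81 kΩ.
Voltage divider with the loaded lower leg: V_out = 8.67 × 31.81/(7.77 + 31.81) = 8.67 × 0.8037 = 6.968 V.
(Unloaded it would be 7.54 V; the load pulls it down.)

V_out ≈ 6.97 V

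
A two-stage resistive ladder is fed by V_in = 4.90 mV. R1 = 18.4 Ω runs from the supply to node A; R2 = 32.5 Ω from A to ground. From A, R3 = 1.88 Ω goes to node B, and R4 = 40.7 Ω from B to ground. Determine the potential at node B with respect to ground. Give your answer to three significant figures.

V_B ≈ 2.34 mV

Looking into the second stage from A: R3 + R4 = 42.58 Ω appears in parallel with R2.
R2 ‖ (R3+R4) = 18.43 Ω.
First divider: V_A = V_in · 18.43/(18.4 + 18.43) = 2.452 mV.
Stage 2 is unloaded, so V_B = V_A · R4/(R3+R4) = 2.452 × 40.7/42.58 = 2.344 mV.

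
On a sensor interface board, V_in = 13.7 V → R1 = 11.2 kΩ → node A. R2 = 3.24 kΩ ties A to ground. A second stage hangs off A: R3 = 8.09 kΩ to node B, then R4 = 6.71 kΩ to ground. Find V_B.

The second stage (R3 + R4 = 14.80 kΩ) loads node A in parallel with R2.
R2 ‖ (R3+R4) = 2.658 kΩ.
V_A = 13.7 × 2.658/(11.2 + 2.658) = 2.628 V.
V_B = V_A × 0.4534 = 1.191 V.

V_B ≈ 1.19 V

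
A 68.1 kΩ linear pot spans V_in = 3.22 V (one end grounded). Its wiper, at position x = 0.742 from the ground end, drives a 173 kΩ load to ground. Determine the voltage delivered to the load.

V_out ≈ 2.22 V

The pot divides into 17.57 kΩ above the wiper and 50.53 kΩ below.
(x·R_p) ‖ R_L = 39.11 kΩ.
Then V_out = V_in · 39.11/(17.57 + 39.11) = 2.222 V.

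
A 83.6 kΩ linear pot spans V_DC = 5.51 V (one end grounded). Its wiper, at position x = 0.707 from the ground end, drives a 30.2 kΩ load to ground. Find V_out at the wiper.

Lower segment x·R_p = 59.11 kΩ; upper segment (1−x)·R_p = 24.49 kΩ.
Lower segment in parallel with the load: 59.11 ‖ 30.2 = 19.99 kΩ.
V_out = 5.51 × 19.99/(24.49 + 19.99) = 2.476 V.

V_out ≈ 2.48 V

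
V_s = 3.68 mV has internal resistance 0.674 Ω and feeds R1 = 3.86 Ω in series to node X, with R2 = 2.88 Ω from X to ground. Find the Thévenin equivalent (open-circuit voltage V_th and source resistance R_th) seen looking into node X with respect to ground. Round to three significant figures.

V_th ≈ 1.43 mV, R_th ≈ 1.76 Ω

R1' = 0.674 + 3.86 = 4.534 Ω (source resistance + R1).
With X open, the divider is unloaded: V_th = 3.68 × 2.88/7.414 = 1.430 mV.
Zeroing V_s shorts the top of R1' to ground, so R_th = R1' ‖ R2 = 1.761 Ω.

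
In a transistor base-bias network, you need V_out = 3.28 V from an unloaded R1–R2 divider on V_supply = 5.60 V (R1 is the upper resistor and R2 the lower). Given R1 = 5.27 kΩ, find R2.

V_out/V_supply = R2/(R1+R2) = 0.5857.
Rearranging, R2 = R1·k/(1−k) = 5.27 × 1.414 = 7.451 kΩ.

R2 ≈ 7.45 kΩ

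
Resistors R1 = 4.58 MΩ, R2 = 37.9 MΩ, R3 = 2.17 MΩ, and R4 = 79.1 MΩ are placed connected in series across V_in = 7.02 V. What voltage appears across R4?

Total series resistance ΣR = 4.58 + 37.9 + 2.17 + 79.1 = 123.8 MΩ.
V = V_in · R/ΣR = 7.02 × 0.6392 = 4.487 V.

V ≈ 4.49 V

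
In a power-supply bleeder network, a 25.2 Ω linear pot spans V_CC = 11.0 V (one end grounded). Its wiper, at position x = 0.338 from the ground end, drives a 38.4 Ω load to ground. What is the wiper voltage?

V_out ≈ 3.24 V

Split the track: R_lower = x·R_p = 8.518 Ω, R_upper = (1−x)·R_p = 16.68 Ω.
(x·R_p) ‖ R_L = 6.971 Ω.
Loaded-divider output: V_out = 11.0 × 0.2947 = 3.242 V.
(Unloaded: V_out = x·V_CC = 3.72 V.)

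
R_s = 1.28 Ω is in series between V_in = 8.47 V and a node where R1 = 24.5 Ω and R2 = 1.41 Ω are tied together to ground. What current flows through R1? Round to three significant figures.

Parallel bank: R_p = 1/(1/24.5 + 1/1.41) = 1.333 Ω.
V_A = 8.47 × 1.333/2.613 = 4.321 V.
I(R1) = V_A / R1 = 4.321/24.5 = 0.1764 A.

I ≈ 0.176 A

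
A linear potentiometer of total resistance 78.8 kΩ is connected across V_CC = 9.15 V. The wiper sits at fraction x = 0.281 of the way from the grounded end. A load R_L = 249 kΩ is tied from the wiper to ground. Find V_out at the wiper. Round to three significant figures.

The pot divides into 56.66 kΩ above the wiper and 22.14 kΩ below.
Lower segment in parallel with the load: 22.14 ‖ 249 = 20.33 kΩ.
V_out = 9.15 × 20.33/(56.66 + 20.33) = 2.417 V.

V_out ≈ 2.42 V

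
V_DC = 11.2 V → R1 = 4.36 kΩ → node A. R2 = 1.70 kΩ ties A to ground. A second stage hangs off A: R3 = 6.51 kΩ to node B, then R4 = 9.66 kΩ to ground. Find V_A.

V_A ≈ 2.92 V

The second stage (R3 + R4 = 16.17 kΩ) loads node A in parallel with R2.
R2 ‖ (R3+R4) = 1.538 kΩ.
First divider: V_A = V_DC · 1.538/(4.36 + 1.538) = 2.921 V.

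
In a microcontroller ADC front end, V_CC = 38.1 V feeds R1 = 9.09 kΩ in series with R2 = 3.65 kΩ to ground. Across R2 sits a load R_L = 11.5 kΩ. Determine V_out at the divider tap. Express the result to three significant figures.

First combine the lower leg with the load: R2 ‖ R_L = 2.771 kΩ.
Now apply the divider: V_out = 38.1 × 0.2336 = 8.900 V.

V_out ≈ 8.90 V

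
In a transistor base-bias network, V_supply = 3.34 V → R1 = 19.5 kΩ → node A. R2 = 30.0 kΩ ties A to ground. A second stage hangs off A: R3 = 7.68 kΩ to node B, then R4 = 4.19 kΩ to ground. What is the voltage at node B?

The second stage (R3 + R4 = 11.87 kΩ) loads node A in parallel with R2.
R2 ‖ (R3+R4) = 8.505 kΩ.
So V_A = 3.34 × 0.3037 = 1.014 V.
Stage 2 is unloaded, so V_B = V_A · R4/(R3+R4) = 1.014 × 4.19/11.87 = 0.3581 V.

V_B ≈ 0.358 V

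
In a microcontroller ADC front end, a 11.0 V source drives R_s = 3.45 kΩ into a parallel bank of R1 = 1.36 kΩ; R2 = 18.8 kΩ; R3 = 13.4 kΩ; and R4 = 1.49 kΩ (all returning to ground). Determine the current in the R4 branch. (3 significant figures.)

I ≈ 1.17 mA

Parallel bank: R_p = 1/(1/1.36 + 1/18.8 + 1/13.4 + 1/1.49) = 0.6518 kΩ.
Node voltage V_A = V_CC · R_p/(R_s + R_p) = 11.0 × 0.1589 = 1.748 V.
Branch current I = V_A/R4 = 1.748/1.49 = 1.173 mA.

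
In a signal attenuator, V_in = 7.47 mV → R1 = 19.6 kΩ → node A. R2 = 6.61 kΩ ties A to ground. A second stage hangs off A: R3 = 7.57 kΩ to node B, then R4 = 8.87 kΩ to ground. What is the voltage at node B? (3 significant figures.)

Node A sees R2 in parallel with the series input of stage 2, R3 + R4 = 16.44 kΩ.
R2 ‖ (R3+R4) = 4.714 kΩ.
So V_A = 7.47 × 0.1939 = 1.448 mV.
V_B = V_A × 0.5395 = 0.7815 mV.

V_B ≈ 0.781 mV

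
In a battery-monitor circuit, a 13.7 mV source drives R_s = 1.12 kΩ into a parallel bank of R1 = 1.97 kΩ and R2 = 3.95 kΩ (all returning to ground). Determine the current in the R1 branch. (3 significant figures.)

Equivalent of the parallel group: R_p = 1.314 kΩ.
V_A by voltage divider: V_A = 13.7 × 1.314/(1.12 + 1.314) = 7.397 mV.
Branch current I = V_A/R1 = 7.397/1.97 = 3.755 µA.

I ≈ 3.75 µA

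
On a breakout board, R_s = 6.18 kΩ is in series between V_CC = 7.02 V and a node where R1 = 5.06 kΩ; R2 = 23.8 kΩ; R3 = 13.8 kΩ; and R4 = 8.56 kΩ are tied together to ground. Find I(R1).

I ≈ 0.380 mA

Combine the parallel branches: R_p = (1/5.06 + 1/23.8 + 1/13.8 + 1/8.56)⁻¹ = 2.331 kΩ.
V_A = 7.02 × 2.331/8.511 = 1.923 V.
I(R1) = V_A / R1 = 1.923/5.06 = 0.3800 mA.
(Equivalently: I_total = 0.8248 mA, then current-divider fraction G_k/ΣG = 0.4607.)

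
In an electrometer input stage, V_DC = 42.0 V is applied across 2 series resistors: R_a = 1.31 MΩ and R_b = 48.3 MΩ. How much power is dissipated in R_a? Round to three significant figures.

P ≈ 0.939 µW

Series current I = V_DC/ΣR = 42.0/49.61 = 0.8466 µA.
P(R_a) = I²·R_a = (0.8466)² × 1.31 = 0.9389 µW.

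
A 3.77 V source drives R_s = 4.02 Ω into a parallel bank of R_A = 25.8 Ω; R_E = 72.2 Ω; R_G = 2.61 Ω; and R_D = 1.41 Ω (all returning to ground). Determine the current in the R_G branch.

Parallel bank: R_p = 1/(1/25.8 + 1/72.2 + 1/2.61 + 1/1.41) = 0.8734 Ω.
V_A = 3.77 × 0.8734/4.893 = 0.6729 V.
Branch current I = V_A/R_G = 0.6729/2.61 = 0.2578 A.

I ≈ 0.258 A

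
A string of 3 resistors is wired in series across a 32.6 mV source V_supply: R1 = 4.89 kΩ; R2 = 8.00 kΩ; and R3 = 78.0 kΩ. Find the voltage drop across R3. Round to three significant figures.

V ≈ 28.0 mV

ΣR = 4.89 + 8.00 + 78.0 = 90.89 kΩ.
By the voltage-divider rule, V = 32.6 × 78.00/90.89 = 27.98 mV.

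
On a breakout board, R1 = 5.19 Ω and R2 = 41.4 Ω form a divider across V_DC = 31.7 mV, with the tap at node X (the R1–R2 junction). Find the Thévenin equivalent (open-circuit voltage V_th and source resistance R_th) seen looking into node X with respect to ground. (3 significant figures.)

With X open, the divider is unloaded: V_th = 31.7 × 41.4/46.59 = 28.17 mV.
Zeroing V_DC shorts the top of R1 to ground, so R_th = R1 ‖ R2 = 4.612 Ω.

V_th ≈ 28.2 mV, R_th ≈ 4.61 Ω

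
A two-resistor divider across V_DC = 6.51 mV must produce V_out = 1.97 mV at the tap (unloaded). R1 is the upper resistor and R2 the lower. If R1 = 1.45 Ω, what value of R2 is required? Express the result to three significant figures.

R2 ≈ 0.629 Ω

V_out/V_DC = R2/(R1+R2) = 0.3026.
So R2 = R1 · V_out/(V_DC − V_out) = 1.45 × 1.97/(6.51 − 1.97) = 1.45 × 0.4339 = 0.6292 Ω.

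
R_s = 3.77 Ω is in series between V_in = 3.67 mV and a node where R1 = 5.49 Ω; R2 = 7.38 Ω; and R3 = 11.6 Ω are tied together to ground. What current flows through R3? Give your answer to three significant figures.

Parallel bank: R_p = 1/(1/5.49 + 1/7.38 + 1/11.6) = 2.476 Ω.
V_A by voltage divider: V_A = 3.67 × 2.476/(3.77 + 2.476) = 1.455 mV.
Branch current I = V_A/R3 = 1.455/11.6 = 0.1254 mA.
(Equivalently: I_total = 0.5876 mA, then current-divider fraction G_k/ΣG = 0.2135.)

I ≈ 0.125 mA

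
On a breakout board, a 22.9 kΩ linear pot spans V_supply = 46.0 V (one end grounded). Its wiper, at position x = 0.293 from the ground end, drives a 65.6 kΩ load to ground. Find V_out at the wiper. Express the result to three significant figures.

V_out ≈ 12.6 V

Lower segment x·R_p = 6.710 kΩ; upper segment (1−x)·R_p = 16.19 kΩ.
(x·R_p) ‖ R_L = 6.087 kΩ.
V_out = 46.0 × 6.087/(16.19 + 6.087) = 12.57 V.
(Unloaded: V_out = x·V_supply = 13.5 V.)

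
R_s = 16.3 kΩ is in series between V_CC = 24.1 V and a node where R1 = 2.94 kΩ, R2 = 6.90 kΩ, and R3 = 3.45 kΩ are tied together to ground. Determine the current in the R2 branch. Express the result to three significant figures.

I ≈ 0.256 mA

Combine the parallel branches: R_p = (1/2.94 + 1/6.90 + 1/3.45)⁻¹ = 1.290 kΩ.
V_A by voltage divider: V_A = 24.1 × 1.290/(16.3 + 1.290) = 1.768 V.
Branch current I = V_A/R2 = 1.768/6.90 = 0.2562 mA.
(Check via current divider: I_total = 1.370 mA; share G_k/ΣG = 0.1870 → same result.)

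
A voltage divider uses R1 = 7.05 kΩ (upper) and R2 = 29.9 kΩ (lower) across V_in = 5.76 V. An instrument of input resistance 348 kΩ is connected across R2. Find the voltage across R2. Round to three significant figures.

First combine the lower leg with the load: R2 ‖ R_L = 27.53 kΩ.
Now apply the divider: V_out = 5.76 × 0.7962 = 4.586 V.

V_out ≈ 4.59 V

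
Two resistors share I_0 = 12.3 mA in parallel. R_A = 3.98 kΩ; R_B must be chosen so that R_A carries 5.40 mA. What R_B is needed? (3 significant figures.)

In a two-way split, I_A/I_0 = R_B/(R_A + R_B).
5.40/12.3 = R_B/(R_A + R_B) → R_B = R_A · (0.4390)/(1 − 0.4390) = 3.98 × 0.7826 = 3.115 kΩ.

R_B ≈ 3.11 kΩ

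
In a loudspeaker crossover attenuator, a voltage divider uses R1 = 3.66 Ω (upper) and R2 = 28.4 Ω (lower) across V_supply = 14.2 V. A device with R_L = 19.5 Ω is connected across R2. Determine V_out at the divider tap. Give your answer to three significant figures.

First combine the lower leg with the load: R2 ‖ R_L = 11.56 Ω.
Then V_out = V_supply · R2'/(R1 + R2') = 14.2 × 11.56/15.22 = 10.79 V.
(Unloaded it would be 12.6 V; the load pulls it down.)

V_out ≈ 10.8 V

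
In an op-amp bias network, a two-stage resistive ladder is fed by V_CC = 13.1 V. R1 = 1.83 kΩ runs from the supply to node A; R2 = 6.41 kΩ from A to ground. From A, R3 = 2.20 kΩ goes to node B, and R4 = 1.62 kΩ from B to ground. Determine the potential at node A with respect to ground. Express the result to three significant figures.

V_A ≈ 7.42 V

The second stage (R3 + R4 = 3.820 kΩ) loads node A in parallel with R2.
Effective lower resistance at A: R2 ‖ 3.820 = 2.394 kΩ.
So V_A = 13.1 × 0.5667 = 7.424 V.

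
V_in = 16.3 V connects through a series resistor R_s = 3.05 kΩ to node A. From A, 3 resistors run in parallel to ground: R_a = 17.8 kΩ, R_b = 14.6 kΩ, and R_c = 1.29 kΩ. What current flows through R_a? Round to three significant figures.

Equivalent of the parallel group: R_p = 1.111 kΩ.
Node voltage V_A = V_in · R_p/(R_s + R_p) = 16.3 × 0.2671 = 4.353 V.
I(R_a) = V_A / R_a = 4.353/17.8 = 0.2445 mA.

I ≈ 0.245 mA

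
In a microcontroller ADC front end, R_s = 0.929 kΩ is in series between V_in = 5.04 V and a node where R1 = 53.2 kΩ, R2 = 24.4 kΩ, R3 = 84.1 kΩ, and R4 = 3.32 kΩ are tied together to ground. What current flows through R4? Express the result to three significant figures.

Equivalent of the parallel group: R_p = 2.682 kΩ.
V_A by voltage divider: V_A = 5.04 × 2.682/(0.929 + 2.682) = 3.743 V.
Branch current I = V_A/R4 = 3.743/3.32 = 1.128 mA.
(Equivalently: I_total = 1.396 mA, then current-divider fraction G_k/ΣG = 0.8078.)

I ≈ 1.13 mA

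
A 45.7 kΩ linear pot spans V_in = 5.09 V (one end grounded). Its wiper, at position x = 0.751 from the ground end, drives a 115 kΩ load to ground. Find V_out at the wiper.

V_out ≈ 3.56 V

The pot divides into 11.38 kΩ above the wiper and 34.32 kΩ below.
R_L loads the lower segment: effective lower R = 26.43 kΩ.
Then V_out = V_in · 26.43/(11.38 + 26.43) = 3.558 V.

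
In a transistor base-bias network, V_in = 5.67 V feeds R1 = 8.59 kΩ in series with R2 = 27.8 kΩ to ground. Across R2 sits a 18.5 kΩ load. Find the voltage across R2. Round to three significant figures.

R2 ‖ R_L = (27.8 × 18.5)/(27.8 + 18.5) = 11.11 kΩ.
Voltage divider with the loaded lower leg: V_out = 5.67 × 11.11/(8.59 + 11.11) = 5.67 × 0.5639 = 3.197 V.

V_out ≈ 3.20 V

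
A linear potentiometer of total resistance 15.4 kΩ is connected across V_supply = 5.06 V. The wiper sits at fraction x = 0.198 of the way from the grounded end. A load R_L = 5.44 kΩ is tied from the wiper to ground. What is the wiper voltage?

Lower segment x·R_p = 3.049 kΩ; upper segment (1−x)·R_p = 12.35 kΩ.
R_L loads the lower segment: effective lower R = 1.954 kΩ.
Loaded-divider output: V_out = 5.06 × 0.1366 = 0.6912 V.
(Unloaded: V_out = x·V_supply = 1.00 V.)

V_out ≈ 0.691 V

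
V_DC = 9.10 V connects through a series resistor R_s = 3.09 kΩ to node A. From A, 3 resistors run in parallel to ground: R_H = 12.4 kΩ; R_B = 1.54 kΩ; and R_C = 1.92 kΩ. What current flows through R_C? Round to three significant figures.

Equivalent of the parallel group: R_p = 0.7995 kΩ.
V_A by voltage divider: V_A = 9.10 × 0.7995/(3.09 + 0.7995) = 1.870 V.
Branch current I = V_A/R_C = 1.870/1.92 = 0.9742 mA.
(Check via current divider: I_total = 2.340 mA; share G_k/ΣG = 0.4164 → same result.)

I ≈ 0.974 mA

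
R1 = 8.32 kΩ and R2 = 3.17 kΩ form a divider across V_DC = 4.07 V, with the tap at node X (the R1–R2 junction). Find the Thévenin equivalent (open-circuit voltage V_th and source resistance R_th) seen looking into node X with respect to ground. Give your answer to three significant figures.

Open-circuit (no load on X): V_th = V_DC · R2/(R1 + R2) = 4.07 × 3.17/(8.320 + 3.17) = 1.123 V.
Looking into X with the source shorted: R_th = R1·R2/(R1+R2) = 8.320 × 3.17/11.49 = 2.295 kΩ.

V_th ≈ 1.12 V, R_th ≈ 2.30 kΩ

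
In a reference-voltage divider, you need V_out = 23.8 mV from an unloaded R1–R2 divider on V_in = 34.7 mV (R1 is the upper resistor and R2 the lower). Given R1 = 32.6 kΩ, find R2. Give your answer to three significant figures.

Required fraction k = V_out/V_in = 0.6859.
R2 = R1 · 0.6859/(1 − 0.6859) = 71.18 kΩ.

R2 ≈ 71.2 kΩ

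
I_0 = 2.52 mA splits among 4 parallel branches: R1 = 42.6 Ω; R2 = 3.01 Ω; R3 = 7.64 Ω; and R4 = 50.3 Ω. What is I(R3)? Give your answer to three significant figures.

Total conductance ΣG = 1/42.6 + 1/3.01 + 1/7.64 + 1/50.3 = 0.5065 (units of 1/Ω).
R3 takes the fraction G_k/ΣG = 0.1309/0.5065 = 0.2584, so I = 2.52 × 0.2584 = 0.6513 mA.

I ≈ 0.651 mA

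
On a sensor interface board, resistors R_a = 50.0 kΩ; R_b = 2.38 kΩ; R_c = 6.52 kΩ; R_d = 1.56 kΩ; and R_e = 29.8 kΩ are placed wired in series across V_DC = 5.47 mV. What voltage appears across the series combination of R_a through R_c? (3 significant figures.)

Total series resistance ΣR = 50.0 + 2.38 + 6.52 + 1.56 + 29.8 = 90.26 kΩ.
R_{R_a..R_c} = 50.0 + 2.38 + 6.52 = 58.90 kΩ.
By the voltage-divider rule, V = 5.47 × 58.90/90.26 = 3.569 mV.

V ≈ 3.57 mV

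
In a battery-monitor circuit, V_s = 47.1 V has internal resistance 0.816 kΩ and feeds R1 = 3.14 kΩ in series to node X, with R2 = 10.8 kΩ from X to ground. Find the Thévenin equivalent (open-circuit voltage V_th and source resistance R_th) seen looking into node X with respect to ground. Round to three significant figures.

V_th ≈ 34.5 V, R_th ≈ 2.90 kΩ

R1' = 0.816 + 3.14 = 3.956 kΩ (source resistance + R1).
V_th is the unloaded tap voltage: V_s · R2/(R1'+R2) = 47.1 × 0.7319 = 34.47 V.
Looking into X with the source shorted: R_th = R1'·R2/(R1'+R2) = 3.956 × 10.8/14.76 = 2.895 kΩ.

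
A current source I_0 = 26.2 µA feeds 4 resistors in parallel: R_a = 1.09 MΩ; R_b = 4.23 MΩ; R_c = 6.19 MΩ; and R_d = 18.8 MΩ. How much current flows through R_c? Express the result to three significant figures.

I ≈ 3.09 µA

Conductances: ΣG = 1/1.09 + 1/4.23 + 1/6.19 + 1/18.8 = 1.369 (1/MΩ).
By the current-divider rule, I = I_0 · G_k/ΣG = 26.2 × 0.1180 = 3.093 µA.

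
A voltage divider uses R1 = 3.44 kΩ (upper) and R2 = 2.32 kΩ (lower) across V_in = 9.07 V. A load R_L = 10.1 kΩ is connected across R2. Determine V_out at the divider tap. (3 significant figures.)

V_out ≈ 3.21 V

R2 ‖ R_L = (2.32 × 10.1)/(2.32 + 10.1) = 1.887 kΩ.
Voltage divider with the loaded lower leg: V_out = 9.07 × 1.887/(3.44 + 1.887) = 9.07 × 0.3542 = 3.212 V.
(Unloaded it would be 3.65 V; the load pulls it down.)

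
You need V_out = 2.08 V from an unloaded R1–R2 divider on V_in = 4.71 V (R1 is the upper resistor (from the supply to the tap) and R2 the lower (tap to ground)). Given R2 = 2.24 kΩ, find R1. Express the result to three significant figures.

Required fraction k = V_out/V_in = 0.4416.
R1 = R2·(1/k − 1) = 2.24 × 1.264 = 2.832 kΩ.

R1 ≈ 2.83 kΩ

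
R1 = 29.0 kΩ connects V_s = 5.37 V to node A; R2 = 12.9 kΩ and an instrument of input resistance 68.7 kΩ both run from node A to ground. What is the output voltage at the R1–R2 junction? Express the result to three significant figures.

R2 ‖ R_L = (12.9 × 68.7)/(12.9 + 68.7) = 10.86 kΩ.
Now apply the divider: V_out = 5.37 × 0.2725 = 1.463 V.

V_out ≈ 1.46 V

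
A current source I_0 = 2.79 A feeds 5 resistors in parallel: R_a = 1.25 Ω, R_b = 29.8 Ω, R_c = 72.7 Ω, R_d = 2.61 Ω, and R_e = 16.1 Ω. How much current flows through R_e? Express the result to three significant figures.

Total conductance ΣG = 1/1.25 + 1/29.8 + 1/72.7 + 1/2.61 + 1/16.1 = 1.293 (units of 1/Ω).
R_e takes the fraction G_k/ΣG = 0.06211/1.293 = 0.04805, so I = 2.79 × 0.04805 = 0.1341 A.

I ≈ 0.134 A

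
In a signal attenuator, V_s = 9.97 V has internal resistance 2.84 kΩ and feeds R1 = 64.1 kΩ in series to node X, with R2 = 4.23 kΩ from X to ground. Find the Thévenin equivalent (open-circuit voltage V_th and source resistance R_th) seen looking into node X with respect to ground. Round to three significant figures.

R1' = 2.84 + 64.1 = 66.94 kΩ (source resistance + R1).
V_th is the unloaded tap voltage: V_s · R2/(R1'+R2) = 9.97 × 0.05944 = 0.5926 V.
Looking into X with the source shorted: R_th = R1'·R2/(R1'+R2) = 66.94 × 4.23/71.17 = 3.979 kΩ.

V_th ≈ 0.593 V, R_th ≈ 3.98 kΩ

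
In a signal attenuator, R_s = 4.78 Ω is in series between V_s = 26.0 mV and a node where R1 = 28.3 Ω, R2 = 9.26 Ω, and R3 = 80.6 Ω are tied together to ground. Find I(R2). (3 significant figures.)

Parallel bank: R_p = 1/(1/28.3 + 1/9.26 + 1/80.6) = 6.421 Ω.
V_A = 26.0 × 6.421/11.20 = 14.90 mV.
I(R2) = V_A / R2 = 14.90/9.26 = 1.610 mA.

I ≈ 1.61 mA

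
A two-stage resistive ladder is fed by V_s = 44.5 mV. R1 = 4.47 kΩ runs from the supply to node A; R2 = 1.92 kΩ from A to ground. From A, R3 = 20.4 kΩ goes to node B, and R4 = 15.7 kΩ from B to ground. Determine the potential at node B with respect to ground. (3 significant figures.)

Node A sees R2 in parallel with the series input of stage 2, R3 + R4 = 36.10 kΩ.
R2 ‖ (R3+R4) = 1.823 kΩ.
First divider: V_A = V_s · 1.823/(4.47 + 1.823) = 12.89 mV.
Then the unloaded second divider: V_B = V_A × R4/(R3+R4) = 12.89 × 0.4349 = 5.606 mV.

V_B ≈ 5.61 mV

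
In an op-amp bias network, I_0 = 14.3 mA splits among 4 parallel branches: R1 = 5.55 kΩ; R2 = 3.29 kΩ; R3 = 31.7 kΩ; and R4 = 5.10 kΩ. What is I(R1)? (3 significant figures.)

I ≈ 3.62 mA

Conductances: ΣG = 1/5.55 + 1/3.29 + 1/31.7 + 1/5.10 = 0.7118 (1/kΩ).
Current divider: I(R1) = I_0 · G_k/ΣG = 14.3 × (0.1802/0.7118) = 14.3 × 0.2531 = 3.620 mA.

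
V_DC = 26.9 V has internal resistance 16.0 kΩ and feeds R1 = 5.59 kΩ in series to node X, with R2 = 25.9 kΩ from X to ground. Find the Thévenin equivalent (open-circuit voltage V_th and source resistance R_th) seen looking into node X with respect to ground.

V_th ≈ 14.7 V, R_th ≈ 11.8 kΩ

R1' = 16.0 + 5.59 = 21.59 kΩ (source resistance + R1).
Open-circuit (no load on X): V_th = V_DC · R2/(R1' + R2) = 26.9 × 25.9/(21.59 + 25.9) = 14.67 V.
Looking into X with the source shorted: R_th = R1'·R2/(R1'+R2) = 21.59 × 25.9/47.49 = 11.77 kΩ.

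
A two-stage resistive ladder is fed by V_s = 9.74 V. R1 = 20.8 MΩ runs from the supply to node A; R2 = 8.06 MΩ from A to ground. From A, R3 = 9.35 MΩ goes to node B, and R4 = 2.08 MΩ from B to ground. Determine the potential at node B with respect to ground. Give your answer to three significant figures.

Looking into the second stage from A: R3 + R4 = 11.43 MΩ appears in parallel with R2.
R2 ‖ (R3+R4) = 4.727 MΩ.
First divider: V_A = V_s · 4.727/(20.8 + 4.727) = 1.804 V.
Then the unloaded second divider: V_B = V_A × R4/(R3+R4) = 1.804 × 0.1820 = 0.3282 V.

V_B ≈ 0.328 V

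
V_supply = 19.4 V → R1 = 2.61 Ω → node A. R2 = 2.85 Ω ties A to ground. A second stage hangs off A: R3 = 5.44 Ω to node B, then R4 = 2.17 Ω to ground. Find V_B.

The second stage (R3 + R4 = 7.610 Ω) loads node A in parallel with R2.
R2 ‖ (R3+R4) = 2.073 Ω.
So V_A = 19.4 × 0.4427 = 8.589 V.
V_B = V_A × 0.2852 = 2.449 V.

V_B ≈ 2.45 V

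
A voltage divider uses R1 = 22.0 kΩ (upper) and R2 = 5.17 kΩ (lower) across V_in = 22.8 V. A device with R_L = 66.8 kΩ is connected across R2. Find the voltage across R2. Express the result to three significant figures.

R2 ‖ R_L = (5.17 × 66.8)/(5.17 + 66.8) = 4.799 kΩ.
Then V_out = V_in · R2'/(R1 + R2') = 22.8 × 4.799/26.80 = 4.083 V.

V_out ≈ 4.08 V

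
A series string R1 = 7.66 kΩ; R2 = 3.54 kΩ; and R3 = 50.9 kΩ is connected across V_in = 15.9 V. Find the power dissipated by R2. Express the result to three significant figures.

P ≈ 0.232 mW

Series current I = V_in/ΣR = 15.9/62.10 = 0.2560 mA.
V(R2) = I·R = 0.9064 V; P = V·I = 0.9064 × 0.2560 = 0.2321 mW.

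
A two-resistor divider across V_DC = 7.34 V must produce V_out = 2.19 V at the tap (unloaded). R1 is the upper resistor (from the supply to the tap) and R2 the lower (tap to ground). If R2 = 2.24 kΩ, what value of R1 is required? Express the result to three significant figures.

R1 ≈ 5.27 kΩ

V_out/V_DC = R2/(R1+R2) = 0.2984.
R1 = R2·(1/k − 1) = 2.24 × 2.352 = 5.268 kΩ.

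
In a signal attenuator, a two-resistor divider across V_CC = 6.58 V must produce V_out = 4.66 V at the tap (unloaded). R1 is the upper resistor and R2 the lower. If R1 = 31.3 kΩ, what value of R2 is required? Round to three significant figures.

R2 ≈ 76.0 kΩ

Required fraction k = V_out/V_CC = 0.7082.
R2 = R1 · 0.7082/(1 − 0.7082) = 75.97 kΩ.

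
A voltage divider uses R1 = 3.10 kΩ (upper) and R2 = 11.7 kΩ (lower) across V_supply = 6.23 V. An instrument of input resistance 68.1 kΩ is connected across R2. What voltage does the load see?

V_out ≈ 4.75 V

R2 ‖ R_L = (11.7 × 68.1)/(11.7 + 68.1) = 9.985 kΩ.
Now apply the divider: V_out = 6.23 × 0.7631 = 4.754 V.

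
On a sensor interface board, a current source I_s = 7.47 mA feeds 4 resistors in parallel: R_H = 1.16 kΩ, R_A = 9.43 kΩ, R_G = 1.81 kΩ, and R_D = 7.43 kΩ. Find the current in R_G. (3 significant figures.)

I ≈ 2.49 mA

ΣG = 1/1.16 + 1/9.43 + 1/1.81 + 1/7.43 = 1.655.
R_G takes the fraction G_k/ΣG = 0.5525/1.655 = 0.3338, so I = 7.47 × 0.3338 = 2.493 mA.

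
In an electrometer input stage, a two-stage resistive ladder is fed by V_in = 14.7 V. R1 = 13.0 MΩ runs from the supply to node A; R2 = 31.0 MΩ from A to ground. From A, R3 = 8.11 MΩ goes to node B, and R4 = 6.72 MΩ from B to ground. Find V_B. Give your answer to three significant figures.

Looking into the second stage from A: R3 + R4 = 14.83 MΩ appears in parallel with R2.
R2 ‖ (R3+R4) = 10.03 MΩ.
V_A = 14.7 × 10.03/(13.0 + 10.03) = 6.403 V.
V_B = V_A × 0.4531 = 2.901 V.

V_B ≈ 2.90 V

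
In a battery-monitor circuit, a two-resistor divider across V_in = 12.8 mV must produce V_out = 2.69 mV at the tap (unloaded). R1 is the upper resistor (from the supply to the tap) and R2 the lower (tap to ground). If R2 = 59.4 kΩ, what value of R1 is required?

The divider ratio is R2/(R1+R2) = 2.69/12.8 = 0.2102.
R1 = R2·(1/k − 1) = 59.4 × 3.758 = 223.2 kΩ.

R1 ≈ 223 kΩ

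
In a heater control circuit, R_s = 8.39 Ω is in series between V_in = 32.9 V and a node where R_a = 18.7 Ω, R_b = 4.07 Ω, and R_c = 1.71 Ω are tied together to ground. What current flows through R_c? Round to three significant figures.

Parallel bank: R_p = 1/(1/18.7 + 1/4.07 + 1/1.71) = 1.131 Ω.
V_A = 32.9 × 1.131/9.521 = 3.909 V.
Branch current I = V_A/R_c = 3.909/1.71 = 2.286 A.

I ≈ 2.29 A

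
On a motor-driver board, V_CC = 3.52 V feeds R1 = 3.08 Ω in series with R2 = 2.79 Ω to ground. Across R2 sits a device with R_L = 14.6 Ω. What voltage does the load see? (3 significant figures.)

The load sits in parallel with R2, giving an effective lower resistance R2' = R2·R_L/(R2+R_L) = 2.342 Ω.
Now apply the divider: V_out = 3.52 × 0.4320 = 1.521 V.
(Unloaded it would be 1.67 V; the load pulls it down.)

V_out ≈ 1.52 V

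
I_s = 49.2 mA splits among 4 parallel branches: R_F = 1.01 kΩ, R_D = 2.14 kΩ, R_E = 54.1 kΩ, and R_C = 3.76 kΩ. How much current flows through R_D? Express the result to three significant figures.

I ≈ 13.2 mA

Total conductance ΣG = 1/1.01 + 1/2.14 + 1/54.1 + 1/3.76 = 1.742 (units of 1/kΩ).
Current divider: I(R_D) = I_s · G_k/ΣG = 49.2 × (0.4673/1.742) = 49.2 × 0.2683 = 13.20 mA.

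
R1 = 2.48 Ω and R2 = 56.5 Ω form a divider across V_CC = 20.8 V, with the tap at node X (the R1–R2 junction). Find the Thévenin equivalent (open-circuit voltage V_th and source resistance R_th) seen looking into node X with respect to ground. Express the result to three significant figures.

V_th is the unloaded tap voltage: V_CC · R2/(R1+R2) = 20.8 × 0.9580 = 19.93 V.
With V_CC suppressed (replaced by a short), R_th = R1 ‖ R2 = (2.480 × 56.5)/(2.480 + 56.5) = 2.376 Ω.

V_th ≈ 19.9 V, R_th ≈ 2.38 Ω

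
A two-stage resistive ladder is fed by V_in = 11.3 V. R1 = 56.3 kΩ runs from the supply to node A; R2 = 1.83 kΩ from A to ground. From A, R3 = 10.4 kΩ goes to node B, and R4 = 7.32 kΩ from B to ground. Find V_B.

The second stage (R3 + R4 = 17.72 kΩ) loads node A in parallel with R2.
R2 ‖ (R3+R4) = 1.659 kΩ.
So V_A = 11.3 × 0.02862 = 0.3234 V.
Then the unloaded second divider: V_B = V_A × R4/(R3+R4) = 0.3234 × 0.4131 = 0.1336 V.

V_B ≈ 0.134 V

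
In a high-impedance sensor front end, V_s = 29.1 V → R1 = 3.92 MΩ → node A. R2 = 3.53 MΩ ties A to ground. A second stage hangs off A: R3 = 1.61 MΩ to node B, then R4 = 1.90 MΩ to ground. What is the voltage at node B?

V_B ≈ 4.88 V

Looking into the second stage from A: R3 + R4 = 3.510 MΩ appears in parallel with R2.
R2 ‖ (R3+R4) = 1.760 MΩ.
V_A = 29.1 × 1.760/(3.92 + 1.760) = 9.017 V.
Then the unloaded second divider: V_B = V_A × R4/(R3+R4) = 9.017 × 0.5413 = 4.881 V.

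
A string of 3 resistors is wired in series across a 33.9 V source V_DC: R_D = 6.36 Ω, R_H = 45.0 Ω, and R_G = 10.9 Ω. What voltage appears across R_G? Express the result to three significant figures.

V ≈ 5.93 V

Series total: ΣR = 6.36 + 45.0 + 10.9 = 62.26 Ω.
V = V_DC · R/ΣR = 33.9 × 0.1751 = 5.935 V.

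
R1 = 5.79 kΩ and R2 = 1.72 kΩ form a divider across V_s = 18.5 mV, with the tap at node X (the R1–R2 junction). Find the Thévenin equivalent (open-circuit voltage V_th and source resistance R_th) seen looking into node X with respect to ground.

V_th ≈ 4.24 mV, R_th ≈ 1.33 kΩ

With X open, the divider is unloaded: V_th = 18.5 × 1.72/7.510 = 4.237 mV.
Looking into X with the source shorted: R_th = R1·R2/(R1+R2) = 5.790 × 1.72/7.510 = 1.326 kΩ.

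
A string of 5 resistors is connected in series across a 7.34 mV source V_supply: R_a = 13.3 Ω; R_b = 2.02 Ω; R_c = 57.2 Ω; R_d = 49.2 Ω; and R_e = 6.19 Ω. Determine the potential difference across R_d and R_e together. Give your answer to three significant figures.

ΣR = 13.3 + 2.02 + 57.2 + 49.2 + 6.19 = 127.9 Ω.
R_{R_d..R_e} = 49.2 + 6.19 = 55.39 Ω.
By the voltage-divider rule, V = 7.34 × 55.39/127.9 = 3.179 mV.

V ≈ 3.18 mV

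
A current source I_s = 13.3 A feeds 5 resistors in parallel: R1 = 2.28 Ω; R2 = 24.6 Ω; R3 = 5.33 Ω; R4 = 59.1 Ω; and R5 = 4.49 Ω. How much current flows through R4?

ΣG = 1/2.28 + 1/24.6 + 1/5.33 + 1/59.1 + 1/4.49 = 0.9065.
By the current-divider rule, I = I_s · G_k/ΣG = 13.3 × 0.01867 = 0.2483 A.

I ≈ 0.248 A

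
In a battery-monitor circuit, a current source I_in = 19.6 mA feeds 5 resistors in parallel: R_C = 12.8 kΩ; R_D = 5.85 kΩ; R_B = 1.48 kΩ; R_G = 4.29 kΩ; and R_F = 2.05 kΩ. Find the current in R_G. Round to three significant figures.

I ≈ 2.78 mA

Conductances: ΣG = 1/12.8 + 1/5.85 + 1/1.48 + 1/4.29 + 1/2.05 = 1.646 (1/kΩ).
By the current-divider rule, I = I_in · G_k/ΣG = 19.6 × 0.1416 = 2.776 mA.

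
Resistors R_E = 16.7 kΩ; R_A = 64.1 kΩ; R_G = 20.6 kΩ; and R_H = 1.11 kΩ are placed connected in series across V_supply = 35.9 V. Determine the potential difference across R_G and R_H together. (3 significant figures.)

Series total: ΣR = 16.7 + 64.1 + 20.6 + 1.11 = 102.5 kΩ.
R_{R_G..R_H} = 20.6 + 1.11 = 21.71 kΩ.
V = V_supply · R/ΣR = 35.9 × 0.2118 = 7.603 V.

V ≈ 7.60 V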